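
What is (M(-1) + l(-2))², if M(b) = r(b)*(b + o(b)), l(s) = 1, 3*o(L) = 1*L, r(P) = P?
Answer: 49/9 ≈ 5.4444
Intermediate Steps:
o(L) = L/3 (o(L) = (1*L)/3 = L/3)
M(b) = 4*b²/3 (M(b) = b*(b + b/3) = b*(4*b/3) = 4*b²/3)
(M(-1) + l(-2))² = ((4/3)*(-1)² + 1)² = ((4/3)*1 + 1)² = (4/3 + 1)² = (7/3)² = 49/9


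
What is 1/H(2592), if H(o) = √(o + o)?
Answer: 1/72 ≈ 0.013889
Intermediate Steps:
H(o) = √2*√o (H(o) = √(2*o) = √2*√o)
1/H(2592) = 1/(√2*√2592) = 1/(√2*(36*√2)) = 1/72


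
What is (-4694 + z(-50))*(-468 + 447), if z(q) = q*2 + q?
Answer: 101724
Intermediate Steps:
z(q) = 3*q (z(q) = 2*q + q = 3*q)
(-4694 + z(-50))*(-468 + 447) = (-4694 + 3*(-50))*(-468 + 447) = (-4694 - 150)*(-21) = -4844*(-21) = 101724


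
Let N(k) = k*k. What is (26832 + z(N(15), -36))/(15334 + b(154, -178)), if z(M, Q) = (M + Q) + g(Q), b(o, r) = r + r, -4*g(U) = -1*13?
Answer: 108097/59912 ≈ 1.8043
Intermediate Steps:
g(U) = 13/4 (g(U) = -(-1)*13/4 = -¼*(-13) = 13/4)
b(o, r) = 2*r
N(k) = k²
z(M, Q) = 13/4 + M + Q (z(M, Q) = (M + Q) + 13/4 = 13/4 + M + Q)
(26832 + z(N(15), -36))/(15334 + b(154, -178)) = (26832 + (13/4 + 15² - 36))/(15334 + 2*(-178)) = (26832 + (13/4 + 225 - 36))/(15334 - 356) = (26832 + 769/4)/14978 = (108097/4)*(1/14978) = 108097/59912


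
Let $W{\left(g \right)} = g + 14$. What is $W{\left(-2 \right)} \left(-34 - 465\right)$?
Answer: $-5988$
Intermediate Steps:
$W{\left(g \right)} = 14 + g$
$W{\left(-2 \right)} \left(-34 - 465\right) = \left(14 - 2\right) \left(-34 - 465\right) = 12 \left(-499\right) = -5988$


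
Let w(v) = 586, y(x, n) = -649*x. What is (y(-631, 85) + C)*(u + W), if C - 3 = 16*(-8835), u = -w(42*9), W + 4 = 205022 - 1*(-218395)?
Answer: 113386133974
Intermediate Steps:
W = 423413 (W = -4 + (205022 - 1*(-218395)) = -4 + (205022 + 218395) = -4 + 423417 = 423413)
u = -586 (u = -1*586 = -586)
C = -141357 (C = 3 + 16*(-8835) = 3 - 141360 = -141357)
(y(-631, 85) + C)*(u + W) = (-649*(-631) - 141357)*(-586 + 423413) = (409519 - 141357)*422827 = 268162*422827 = 113386133974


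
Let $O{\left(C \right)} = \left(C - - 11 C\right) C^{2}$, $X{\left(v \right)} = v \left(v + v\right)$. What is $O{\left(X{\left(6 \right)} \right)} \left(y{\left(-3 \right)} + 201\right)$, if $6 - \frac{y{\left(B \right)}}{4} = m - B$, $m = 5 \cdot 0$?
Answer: $954021888$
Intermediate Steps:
$m = 0$
$y{\left(B \right)} = 24 + 4 B$ ($y{\left(B \right)} = 24 - 4 \left(0 - B\right) = 24 - 4 \left(- B\right) = 24 + 4 B$)
$X{\left(v \right)} = 2 v^{2}$ ($X{\left(v \right)} = v 2 v = 2 v^{2}$)
$O{\left(C \right)} = 12 C^{3}$ ($O{\left(C \right)} = \left(C + 11 C\right) C^{2} = 12 C C^{2} = 12 C^{3}$)
$O{\left(X{\left(6 \right)} \right)} \left(y{\left(-3 \right)} + 201\right) = 12 \left(2 \cdot 6^{2}\right)^{3} \left(\left(24 + 4 \left(-3\right)\right) + 201\right) = 12 \left(2 \cdot 36\right)^{3} \left(\left(24 - 12\right) + 201\right) = 12 \cdot 72^{3} \left(12 + 201\right) = 12 \cdot 373248 \cdot 213 = 4478976 \cdot 213 = 954021888$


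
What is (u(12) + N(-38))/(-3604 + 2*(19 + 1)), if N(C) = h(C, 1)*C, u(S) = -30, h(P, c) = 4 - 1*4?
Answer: 5/594 ≈ 0.0084175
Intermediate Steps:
h(P, c) = 0 (h(P, c) = 4 - 4 = 0)
N(C) = 0 (N(C) = 0*C = 0)
(u(12) + N(-38))/(-3604 + 2*(19 + 1)) = (-30 + 0)/(-3604 + 2*(19 + 1)) = -30/(-3604 + 2*20) = -30/(-3604 + 40) = -30/(-3564) = -30*(-1/3564) = 5/594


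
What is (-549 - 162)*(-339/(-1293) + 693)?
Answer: -212443956/431 ≈ -4.9291e+5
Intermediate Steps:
(-549 - 162)*(-339/(-1293) + 693) = -711*(-339*(-1/1293) + 693) = -711*(113/431 + 693) = -711*298796/431 = -212443956/431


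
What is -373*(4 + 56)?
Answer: -22380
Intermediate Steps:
-373*(4 + 56) = -373*60 = -1*22380 = -22380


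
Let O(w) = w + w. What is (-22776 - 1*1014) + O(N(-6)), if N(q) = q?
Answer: -23802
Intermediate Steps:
O(w) = 2*w
(-22776 - 1*1014) + O(N(-6)) = (-22776 - 1*1014) + 2*(-6) = (-22776 - 1014) - 12 = -23790 - 12 = -23802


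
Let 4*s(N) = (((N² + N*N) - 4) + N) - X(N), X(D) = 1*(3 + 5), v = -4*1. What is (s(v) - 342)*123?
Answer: -41574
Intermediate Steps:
v = -4
X(D) = 8 (X(D) = 1*8 = 8)
s(N) = -3 + N²/2 + N/4 (s(N) = ((((N² + N*N) - 4) + N) - 1*8)/4 = ((((N² + N²) - 4) + N) - 8)/4 = (((2*N² - 4) + N) - 8)/4 = (((-4 + 2*N²) + N) - 8)/4 = ((-4 + N + 2*N²) - 8)/4 = (-12 + N + 2*N²)/4 = -3 + N²/2 + N/4)
(s(v) - 342)*123 = ((-3 + (½)*(-4)² + (¼)*(-4)) - 342)*123 = ((-3 + (½)*16 - 1) - 342)*123 = ((-3 + 8 - 1) - 342)*123 = (4 - 342)*123 = -338*123 = -41574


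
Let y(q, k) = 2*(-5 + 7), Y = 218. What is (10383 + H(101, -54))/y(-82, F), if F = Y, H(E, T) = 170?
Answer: 10553/4 ≈ 2638.3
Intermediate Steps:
F = 218
y(q, k) = 4 (y(q, k) = 2*2 = 4)
(10383 + H(101, -54))/y(-82, F) = (10383 + 170)/4 = 10553*(¼) = 10553/4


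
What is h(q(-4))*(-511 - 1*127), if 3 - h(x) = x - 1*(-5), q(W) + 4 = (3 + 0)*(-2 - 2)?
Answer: -8932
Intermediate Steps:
q(W) = -16 (q(W) = -4 + (3 + 0)*(-2 - 2) = -4 + 3*(-4) = -4 - 12 = -16)
h(x) = -2 - x (h(x) = 3 - (x - 1*(-5)) = 3 - (x + 5) = 3 - (5 + x) = 3 + (-5 - x) = -2 - x)
h(q(-4))*(-511 - 1*127) = (-2 - 1*(-16))*(-511 - 1*127) = (-2 + 16)*(-511 - 127) = 14*(-638) = -8932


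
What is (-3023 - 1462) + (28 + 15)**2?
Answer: -2636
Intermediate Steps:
(-3023 - 1462) + (28 + 15)**2 = -4485 + 43**2 = -4485 + 1849 = -2636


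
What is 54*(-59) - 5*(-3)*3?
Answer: -3141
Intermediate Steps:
54*(-59) - 5*(-3)*3 = -3186 + 15*3 = -3186 + 45 = -3141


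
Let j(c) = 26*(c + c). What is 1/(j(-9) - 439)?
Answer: -1/907 ≈ -0.0011025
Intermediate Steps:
j(c) = 52*c (j(c) = 26*(2*c) = 52*c)
1/(j(-9) - 439) = 1/(52*(-9) - 439) = 1/(-468 - 439) = 1/(-907) = -1/907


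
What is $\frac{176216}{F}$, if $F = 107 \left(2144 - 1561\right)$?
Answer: $\frac{176216}{62381} \approx 2.8248$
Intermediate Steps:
$F = 62381$ ($F = 107 \cdot 583 = 62381$)
$\frac{176216}{F} = \frac{176216}{62381}$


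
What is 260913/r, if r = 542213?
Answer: 8997/18697 ≈ 0.48120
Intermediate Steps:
260913/r = 260913/542213 = 260913*(1/542213) = 8997/18697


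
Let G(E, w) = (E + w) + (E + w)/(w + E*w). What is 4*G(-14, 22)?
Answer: 4560/143 ≈ 31.888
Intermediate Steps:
G(E, w) = E + w + (E + w)/(w + E*w) (G(E, w) = (E + w) + (E + w)/(w + E*w) = E + w + (E + w)/(w + E*w))
4*G(-14, 22) = 4*((-14 + 22 + 22² - 14*22 - 14*22² + 22*(-14)²)/(22*(1 - 14))) = 4*((1/22)*(-14 + 22 + 484 - 308 - 14*484 + 22*196)/(-13)) = 4*((1/22)*(-1/13)*(-14 + 22 + 484 - 308 - 6776 + 4312)) = 4*((1/22)*(-1/13)*(-2280)) = 4*(1140/143) = 4560/143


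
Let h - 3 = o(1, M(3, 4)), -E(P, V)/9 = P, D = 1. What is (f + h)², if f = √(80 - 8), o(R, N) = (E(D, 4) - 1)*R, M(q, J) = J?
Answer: 121 - 84*√2 ≈ 2.2061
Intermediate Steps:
E(P, V) = -9*P
o(R, N) = -10*R (o(R, N) = (-9*1 - 1)*R = (-9 - 1)*R = -10*R)
h = -7 (h = 3 - 10*1 = 3 - 10 = -7)
f = 6*√2 (f = √72 = 6*√2 ≈ 8.4853)
(f + h)² = (6*√2 - 7)² = (-7 + 6*√2)²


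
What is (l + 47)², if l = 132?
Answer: 32041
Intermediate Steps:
(l + 47)² = (132 + 47)² = 179² = 32041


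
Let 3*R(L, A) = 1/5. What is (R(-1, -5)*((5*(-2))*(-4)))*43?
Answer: 344/3 ≈ 114.67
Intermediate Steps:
R(L, A) = 1/15 (R(L, A) = (1/5)/3 = (1*(1/5))/3 = (1/3)*(1/5) = 1/15)
(R(-1, -5)*((5*(-2))*(-4)))*43 = (((5*(-2))*(-4))/15)*43 = ((-10*(-4))/15)*43 = ((1/15)*40)*43 = (8/3)*43 = 344/3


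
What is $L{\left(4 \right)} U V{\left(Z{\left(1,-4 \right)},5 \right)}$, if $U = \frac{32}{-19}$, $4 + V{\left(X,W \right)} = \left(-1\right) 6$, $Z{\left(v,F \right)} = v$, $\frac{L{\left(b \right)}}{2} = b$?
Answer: $\frac{2560}{19} \approx 134.74$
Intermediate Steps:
$L{\left(b \right)} = 2 b$
$V{\left(X,W \right)} = -10$ ($V{\left(X,W \right)} = -4 - 6 = -10$)
$U = - \frac{32}{19}$ ($U = 32 \left(- \frac{1}{19}\right) = - \frac{32}{19} \approx -1.6842$)
$L{\left(4 \right)} U V{\left(Z{\left(1,-4 \right)},5 \right)} = 2 \cdot 4 \left(- \frac{32}{19}\right) \left(-10\right) = 8 \left(- \frac{32}{19}\right) \left(-10\right) = \left(- \frac{256}{19}\right) \left(-10\right) = \frac{2560}{19}$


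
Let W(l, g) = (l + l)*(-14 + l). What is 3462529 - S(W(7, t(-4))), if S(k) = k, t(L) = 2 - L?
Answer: 3462627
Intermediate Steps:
W(l, g) = 2*l*(-14 + l) (W(l, g) = (2*l)*(-14 + l) = 2*l*(-14 + l))
3462529 - S(W(7, t(-4))) = 3462529 - 2*7*(-14 + 7) = 3462529 - 2*7*(-7) = 3462529 - 1*(-98) = 3462529 + 98 = 3462627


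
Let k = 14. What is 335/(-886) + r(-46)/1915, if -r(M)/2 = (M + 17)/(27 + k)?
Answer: -26251137/69564290 ≈ -0.37737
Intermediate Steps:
r(M) = -34/41 - 2*M/41 (r(M) = -2*(M + 17)/(27 + 14) = -2*(17 + M)/41 = -2*(17/41 + M/41) = -34/41 - 2*M/41)
335/(-886) + r(-46)/1915 = 335/(-886) + (-34/41 - 2/41*(-46))/1915 = 335*(-1/886) + (-34/41 + 92/41)*(1/1915) = -335/886 + (58/41)*(1/1915) = -335/886 + 58/78515 = -26251137/69564290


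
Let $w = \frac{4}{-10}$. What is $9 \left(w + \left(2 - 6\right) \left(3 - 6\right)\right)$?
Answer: $\frac{522}{5} \approx 104.4$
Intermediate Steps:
$w = - \frac{2}{5}$ ($w = 4 \left(- \frac{1}{10}\right) = - \frac{2}{5} \approx -0.4$)
$9 \left(w + \left(2 - 6\right) \left(3 - 6\right)\right) = 9 \left(- \frac{2}{5} + \left(2 - 6\right) \left(3 - 6\right)\right) = 9 \left(- \frac{2}{5} - -12\right) = 9 \left(- \frac{2}{5} + 12\right) = 9 \cdot \frac{58}{5} = \frac{522}{5}$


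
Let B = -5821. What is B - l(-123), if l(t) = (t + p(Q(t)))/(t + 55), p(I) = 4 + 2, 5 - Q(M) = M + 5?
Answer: -395945/68 ≈ -5822.7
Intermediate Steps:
Q(M) = -M (Q(M) = 5 - (M + 5) = 5 - (5 + M) = 5 + (-5 - M) = -M)
p(I) = 6
l(t) = (6 + t)/(55 + t) (l(t) = (t + 6)/(t + 55) = (6 + t)/(55 + t))
B - l(-123) = -5821 - (6 - 123)/(55 - 123) = -5821 - (-117)/(-68) = -5821 - (-1)*(-117)/68 = -5821 - 1*117/68 = -5821 - 117/68 = -395945/68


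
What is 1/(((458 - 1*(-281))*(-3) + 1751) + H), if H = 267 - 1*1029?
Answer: -1/1228 ≈ -0.00081433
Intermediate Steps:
H = -762 (H = 267 - 1029 = -762)
1/(((458 - 1*(-281))*(-3) + 1751) + H) = 1/(((458 - 1*(-281))*(-3) + 1751) - 762) = 1/(((458 + 281)*(-3) + 1751) - 762) = 1/((739*(-3) + 1751) - 762) = 1/((-2217 + 1751) - 762) = 1/(-466 - 762) = 1/(-1228) = -1/1228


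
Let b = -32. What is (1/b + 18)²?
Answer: 330625/1024 ≈ 322.88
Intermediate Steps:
(1/b + 18)² = (1/(-32) + 18)² = (-1/32 + 18)² = (575/32)² = 330625/1024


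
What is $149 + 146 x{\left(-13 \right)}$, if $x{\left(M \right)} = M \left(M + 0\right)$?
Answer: $24823$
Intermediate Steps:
$x{\left(M \right)} = M^{2}$ ($x{\left(M \right)} = M M = M^{2}$)
$149 + 146 x{\left(-13 \right)} = 149 + 146 \left(-13\right)^{2} = 149 + 146 \cdot 169 = 149 + 24674 = 24823$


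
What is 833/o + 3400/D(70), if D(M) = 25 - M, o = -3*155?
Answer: -107899/1395 ≈ -77.347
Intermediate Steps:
o = -465
833/o + 3400/D(70) = 833/(-465) + 3400/(25 - 1*70) = 833*(-1/465) + 3400/(25 - 70) = -833/465 + 3400/(-45) = -833/465 + 3400*(-1/45) = -833/465 - 680/9 = -107899/1395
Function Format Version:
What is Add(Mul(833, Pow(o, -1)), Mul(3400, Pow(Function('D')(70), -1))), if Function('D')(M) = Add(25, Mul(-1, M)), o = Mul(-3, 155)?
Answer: Rational(-107899, 1395) ≈ -77.347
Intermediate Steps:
o = -465
Add(Mul(833, Pow(o, -1)), Mul(3400, Pow(Function('D')(70), -1))) = Add(Mul(833, Pow(-465, -1)), Mul(3400, Pow(Add(25, Mul(-1, 70)), -1))) = Add(Mul(833, Rational(-1, 465)), Mul(3400, Pow(Add(25, -70), -1))) = Add(Rational(-833, 465), Mul(3400, Pow(-45, -1))) = Add(Rational(-833, 465), Mul(3400, Rational(-1, 45))) = Add(Rational(-833, 465), Rational(-680, 9)) = Rational(-107899, 1395)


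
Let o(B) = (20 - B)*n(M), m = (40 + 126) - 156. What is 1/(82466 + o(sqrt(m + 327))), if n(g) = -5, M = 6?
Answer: 82366/6784149531 - 5*sqrt(337)/6784149531 ≈ 1.2127e-5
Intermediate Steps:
m = 10 (m = 166 - 156 = 10)
o(B) = -100 + 5*B (o(B) = (20 - B)*(-5) = -100 + 5*B)
1/(82466 + o(sqrt(m + 327))) = 1/(82466 + (-100 + 5*sqrt(10 + 327))) = 1/(82466 + (-100 + 5*sqrt(337))) = 1/(82366 + 5*sqrt(337))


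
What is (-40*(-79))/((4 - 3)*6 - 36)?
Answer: -316/3 ≈ -105.33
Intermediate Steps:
(-40*(-79))/((4 - 3)*6 - 36) = 3160/(1*6 - 36) = 3160/(6 - 36) = 3160/(-30) = 3160*(-1/30) = -316/3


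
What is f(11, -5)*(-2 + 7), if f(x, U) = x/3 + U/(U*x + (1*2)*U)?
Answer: 730/39 ≈ 18.718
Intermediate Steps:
f(x, U) = x/3 + U/(2*U + U*x) (f(x, U) = x*(⅓) + U/(U*x + 2*U) = x/3 + U/(2*U + U*x))
f(11, -5)*(-2 + 7) = ((3 + 11² + 2*11)/(3*(2 + 11)))*(-2 + 7) = ((⅓)*(3 + 121 + 22)/13)*5 = ((⅓)*(1/13)*146)*5 = (146/39)*5 = 730/39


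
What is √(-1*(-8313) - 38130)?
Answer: 3*I*√3313 ≈ 172.68*I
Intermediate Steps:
√(-1*(-8313) - 38130) = √(8313 - 38130) = √(-29817) = 3*I*√3313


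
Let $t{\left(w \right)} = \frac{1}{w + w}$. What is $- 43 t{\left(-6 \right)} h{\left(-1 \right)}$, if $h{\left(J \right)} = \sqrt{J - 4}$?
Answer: $\frac{43 i \sqrt{5}}{12} \approx 8.0126 i$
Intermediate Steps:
$h{\left(J \right)} = \sqrt{-4 + J}$
$t{\left(w \right)} = \frac{1}{2 w}$
$- 43 t{\left(-6 \right)} h{\left(-1 \right)} = - 43 \frac{1}{2 \left(-6\right)} \sqrt{-4 - 1} = - 43 \cdot \frac{1}{2} \left(- \frac{1}{6}\right) \sqrt{-5} = \left(-43\right) \left(- \frac{1}{12}\right) i \sqrt{5} = \frac{43 i \sqrt{5}}{12}$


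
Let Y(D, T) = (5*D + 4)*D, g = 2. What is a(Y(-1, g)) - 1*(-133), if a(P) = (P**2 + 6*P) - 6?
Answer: 134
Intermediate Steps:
Y(D, T) = D*(4 + 5*D) (Y(D, T) = (4 + 5*D)*D = D*(4 + 5*D))
a(P) = -6 + P**2 + 6*P
a(Y(-1, g)) - 1*(-133) = (-6 + (-(4 + 5*(-1)))**2 + 6*(-(4 + 5*(-1)))) - 1*(-133) = (-6 + (-(4 - 5))**2 + 6*(-(4 - 5))) + 133 = (-6 + (-1*(-1))**2 + 6*(-1*(-1))) + 133 = (-6 + 1**2 + 6*1) + 133 = (-6 + 1 + 6) + 133 = 1 + 133 = 134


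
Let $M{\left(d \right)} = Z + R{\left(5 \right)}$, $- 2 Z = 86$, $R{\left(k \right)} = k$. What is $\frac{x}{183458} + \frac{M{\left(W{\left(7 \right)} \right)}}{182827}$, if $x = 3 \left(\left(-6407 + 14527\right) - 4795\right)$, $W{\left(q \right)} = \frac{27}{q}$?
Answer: $\frac{1816727921}{33541075766} \approx 0.054164$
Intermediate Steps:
$Z = -43$ ($Z = \left(- \frac{1}{2}\right) 86 = -43$)
$M{\left(d \right)} = -38$ ($M{\left(d \right)} = -43 + 5 = -38$)
$x = 9975$ ($x = 3 \left(8120 - 4795\right) = 3 \cdot 3325 = 9975$)
$\frac{x}{183458} + \frac{M{\left(W{\left(7 \right)} \right)}}{182827} = \frac{9975}{183458} - \frac{38}{182827} = \frac{1816727921}{33541075766}$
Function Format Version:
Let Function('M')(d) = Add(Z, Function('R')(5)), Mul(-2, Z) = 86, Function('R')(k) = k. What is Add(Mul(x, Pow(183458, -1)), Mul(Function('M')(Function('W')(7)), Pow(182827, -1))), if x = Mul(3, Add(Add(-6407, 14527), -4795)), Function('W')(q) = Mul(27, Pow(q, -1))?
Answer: Rational(1816727921, 33541075766) ≈ 0.054164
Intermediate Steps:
Z = -43 (Z = Mul(Rational(-1, 2), 86) = -43)
Function('M')(d) = -38 (Function('M')(d) = Add(-43, 5) = -38)
x = 9975 (x = Mul(3, Add(8120, -4795)) = Mul(3, 3325) = 9975)
Add(Mul(x, Pow(183458, -1)), Mul(Function('M')(Function('W')(7)), Pow(182827, -1))) = Add(Mul(9975, Pow(183458, -1)), Mul(-38, Pow(182827, -1))) = Add(Mul(9975, Rational(1, 183458)), Mul(-38, Rational(1, 182827))) = Add(Rational(9975, 183458), Rational(-38, 182827)) = Rational(1816727921, 33541075766)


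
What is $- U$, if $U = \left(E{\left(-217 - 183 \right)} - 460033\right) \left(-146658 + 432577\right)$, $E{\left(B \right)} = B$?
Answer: $131646542927$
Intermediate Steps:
$U = -131646542927$ ($U = \left(\left(-217 - 183\right) - 460033\right) \left(-146658 + 432577\right) = \left(-400 - 460033\right) 285919 = \left(-460433\right) 285919 = -131646542927$)
$- U = \left(-1\right) \left(-131646542927\right) = 131646542927$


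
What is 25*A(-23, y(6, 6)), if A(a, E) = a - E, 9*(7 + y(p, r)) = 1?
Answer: -3625/9 ≈ -402.78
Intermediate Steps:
y(p, r) = -62/9 (y(p, r) = -7 + (1/9)*1 = -7 + 1/9 = -62/9)
25*A(-23, y(6, 6)) = 25*(-23 - 1*(-62/9)) = 25*(-23 + 62/9) = 25*(-145/9) = -3625/9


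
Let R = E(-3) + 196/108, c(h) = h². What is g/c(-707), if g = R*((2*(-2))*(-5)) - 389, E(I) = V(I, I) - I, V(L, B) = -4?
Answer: -10063/13495923 ≈ -0.00074563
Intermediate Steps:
E(I) = -4 - I
R = 22/27 (R = (-4 - 1*(-3)) + 196/108 = (-4 + 3) + 196*(1/108) = -1 + 49/27 = 22/27 ≈ 0.81481)
g = -10063/27 (g = 22*((2*(-2))*(-5))/27 - 389 = 22*(-4*(-5))/27 - 389 = (22/27)*20 - 389 = 440/27 - 389 = -10063/27 ≈ -372.70)
g/c(-707) = -10063/(27*((-707)²)) = -10063/27/499849 = -10063/27*1/499849 = -10063/13495923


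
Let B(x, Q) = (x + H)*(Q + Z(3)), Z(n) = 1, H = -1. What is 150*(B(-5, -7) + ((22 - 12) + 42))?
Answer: 13200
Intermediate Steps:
B(x, Q) = (1 + Q)*(-1 + x) (B(x, Q) = (x - 1)*(Q + 1) = (-1 + x)*(1 + Q) = (1 + Q)*(-1 + x))
150*(B(-5, -7) + ((22 - 12) + 42)) = 150*((-1 - 5 - 1*(-7) - 7*(-5)) + ((22 - 12) + 42)) = 150*((-1 - 5 + 7 + 35) + (10 + 42)) = 150*(36 + 52) = 150*88 = 13200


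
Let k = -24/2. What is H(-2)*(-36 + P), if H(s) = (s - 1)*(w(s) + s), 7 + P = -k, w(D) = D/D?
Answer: -93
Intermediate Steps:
w(D) = 1
k = -12 (k = -24*½ = -12)
P = 5 (P = -7 - 1*(-12) = -7 + 12 = 5)
H(s) = (1 + s)*(-1 + s) (H(s) = (s - 1)*(1 + s) = (-1 + s)*(1 + s) = (1 + s)*(-1 + s))
H(-2)*(-36 + P) = (-1 + (-2)²)*(-36 + 5) = (-1 + 4)*(-31) = 3*(-31) = -93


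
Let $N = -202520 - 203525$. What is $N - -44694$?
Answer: $-361351$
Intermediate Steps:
$N = -406045$ ($N = -202520 - 203525 = -406045$)
$N - -44694 = -406045 - -44694 = -406045 + 44694 = -361351$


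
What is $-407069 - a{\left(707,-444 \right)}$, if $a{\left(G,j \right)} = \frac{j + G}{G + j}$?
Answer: $-407070$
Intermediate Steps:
$a{\left(G,j \right)} = 1$ ($a{\left(G,j \right)} = \frac{G + j}{G + j} = 1$)
$-407069 - a{\left(707,-444 \right)} = -407069 - 1 = -407070$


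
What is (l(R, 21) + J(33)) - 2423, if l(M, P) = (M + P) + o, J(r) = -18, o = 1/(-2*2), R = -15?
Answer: -9741/4 ≈ -2435.3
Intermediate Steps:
o = -¼ (o = 1/(-4) = -¼ ≈ -0.25000)
l(M, P) = -¼ + M + P (l(M, P) = (M + P) - ¼ = -¼ + M + P)
(l(R, 21) + J(33)) - 2423 = ((-¼ - 15 + 21) - 18) - 2423 = (23/4 - 18) - 2423 = -49/4 - 2423 = -9741/4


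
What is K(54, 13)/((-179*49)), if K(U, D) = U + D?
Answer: -67/8771 ≈ -0.0076388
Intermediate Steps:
K(U, D) = D + U
K(54, 13)/((-179*49)) = (13 + 54)/((-179*49)) = 67/(-8771) = 67*(-1/8771) = -67/8771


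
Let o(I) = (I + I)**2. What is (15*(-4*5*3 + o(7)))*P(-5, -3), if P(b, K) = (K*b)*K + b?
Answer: -102000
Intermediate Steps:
o(I) = 4*I**2 (o(I) = (2*I)**2 = 4*I**2)
P(b, K) = b + b*K**2 (P(b, K) = b*K**2 + b = b + b*K**2)
(15*(-4*5*3 + o(7)))*P(-5, -3) = (15*(-4*5*3 + 4*7**2))*(-5*(1 + (-3)**2)) = (15*(-20*3 + 4*49))*(-5*(1 + 9)) = (15*(-60 + 196))*(-5*10) = (15*136)*(-50) = 2040*(-50) = -102000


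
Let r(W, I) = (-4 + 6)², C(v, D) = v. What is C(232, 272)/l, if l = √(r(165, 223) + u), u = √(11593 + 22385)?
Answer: 232/√(4 + √33978) ≈ 16.905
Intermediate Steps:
r(W, I) = 4 (r(W, I) = 2² = 4)
u = √33978 ≈ 184.33
l = √(4 + √33978) ≈ 13.723
C(232, 272)/l = 232/(√(4 + √33978)) = 232/√(4 + √33978)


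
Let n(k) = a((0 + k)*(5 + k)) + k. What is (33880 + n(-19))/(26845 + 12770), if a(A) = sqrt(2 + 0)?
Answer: 11287/13205 + sqrt(2)/39615 ≈ 0.85479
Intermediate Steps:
a(A) = sqrt(2)
n(k) = k + sqrt(2) (n(k) = sqrt(2) + k = k + sqrt(2))
(33880 + n(-19))/(26845 + 12770) = (33880 + (-19 + sqrt(2)))/(26845 + 12770) = (33861 + sqrt(2))/39615 = (33861 + sqrt(2))*(1/39615) = 11287/13205 + sqrt(2)/39615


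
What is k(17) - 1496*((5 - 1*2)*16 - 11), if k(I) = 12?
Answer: -55340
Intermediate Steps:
k(17) - 1496*((5 - 1*2)*16 - 11) = 12 - 1496*((5 - 1*2)*16 - 11) = 12 - 1496*((5 - 2)*16 - 11) = 12 - 1496*(3*16 - 11) = 12 - 1496*(48 - 11) = 12 - 1496*37 = 12 - 55352 = -55340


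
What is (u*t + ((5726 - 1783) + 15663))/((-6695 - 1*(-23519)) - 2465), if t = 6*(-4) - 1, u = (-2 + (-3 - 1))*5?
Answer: 20356/14359 ≈ 1.4176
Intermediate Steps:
u = -30 (u = (-2 - 4)*5 = -6*5 = -30)
t = -25 (t = -24 - 1 = -25)
(u*t + ((5726 - 1783) + 15663))/((-6695 - 1*(-23519)) - 2465) = (-30*(-25) + ((5726 - 1783) + 15663))/((-6695 - 1*(-23519)) - 2465) = (750 + (3943 + 15663))/((-6695 + 23519) - 2465) = (750 + 19606)/(16824 - 2465) = 20356/14359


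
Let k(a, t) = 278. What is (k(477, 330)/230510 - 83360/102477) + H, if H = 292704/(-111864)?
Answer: -188761688648977/55051008705735 ≈ -3.4289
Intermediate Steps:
H = -12196/4661 (H = 292704*(-1/111864) = -12196/4661 ≈ -2.6166)
(k(477, 330)/230510 - 83360/102477) + H = (278/230510 - 83360/102477) - 12196/4661 = (278*(1/230510) - 83360*1/102477) - 12196/4661 = (139/115255 - 83360/102477) - 12196/4661 = -9593412497/11810986635 - 12196/4661 = -188761688648977/55051008705735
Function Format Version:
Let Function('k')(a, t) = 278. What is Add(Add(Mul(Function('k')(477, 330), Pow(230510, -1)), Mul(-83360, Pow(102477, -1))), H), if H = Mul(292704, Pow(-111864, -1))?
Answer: Rational(-188761688648977, 55051008705735) ≈ -3.4289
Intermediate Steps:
H = Rational(-12196, 4661) (H = Mul(292704, Rational(-1, 111864)) = Rational(-12196, 4661) ≈ -2.6166)
Add(Add(Mul(Function('k')(477, 330), Pow(230510, -1)), Mul(-83360, Pow(102477, -1))), H) = Add(Add(Mul(278, Pow(230510, -1)), Mul(-83360, Pow(102477, -1))), Rational(-12196, 4661)) = Add(Add(Mul(278, Rational(1, 230510)), Mul(-83360, Rational(1, 102477))), Rational(-12196, 4661)) = Add(Add(Rational(139, 115255), Rational(-83360, 102477)), Rational(-12196, 4661)) = Add(Rational(-9593412497, 11810986635), Rational(-12196, 4661)) = Rational(-188761688648977, 55051008705735)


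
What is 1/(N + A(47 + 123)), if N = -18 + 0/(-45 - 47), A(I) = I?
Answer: 1/152 ≈ 0.0065789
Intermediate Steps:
N = -18 (N = -18 + 0/(-92) = -18 + 0*(-1/92) = -18 + 0 = -18)
1/(N + A(47 + 123)) = 1/(-18 + (47 + 123)) = 1/(-18 + 170) = 1/152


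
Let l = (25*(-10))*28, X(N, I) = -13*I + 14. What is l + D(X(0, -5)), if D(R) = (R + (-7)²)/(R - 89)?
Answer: -35064/5 ≈ -7012.8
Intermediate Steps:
X(N, I) = 14 - 13*I
D(R) = (49 + R)/(-89 + R) (D(R) = (R + 49)/(-89 + R) = (49 + R)/(-89 + R))
l = -7000 (l = -250*28 = -7000)
l + D(X(0, -5)) = -7000 + (49 + (14 - 13*(-5)))/(-89 + (14 - 13*(-5))) = -7000 + (49 + (14 + 65))/(-89 + (14 + 65)) = -7000 + (49 + 79)/(-89 + 79) = -7000 + 128/(-10) = -7000 - ⅒*128 = -7000 - 64/5 = -35064/5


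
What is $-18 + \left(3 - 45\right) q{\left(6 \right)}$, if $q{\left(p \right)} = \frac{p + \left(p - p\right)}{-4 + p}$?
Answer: $-144$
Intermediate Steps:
$q{\left(p \right)} = \frac{p}{-4 + p}$ ($q{\left(p \right)} = \frac{p + 0}{-4 + p} = \frac{p}{-4 + p}$)
$-18 + \left(3 - 45\right) q{\left(6 \right)} = -18 + \left(3 - 45\right) \frac{6}{-4 + 6} = -18 + \left(3 - 45\right) \frac{6}{2} = -18 - 42 \cdot 6 \cdot \frac{1}{2} = -18 - 126 = -144$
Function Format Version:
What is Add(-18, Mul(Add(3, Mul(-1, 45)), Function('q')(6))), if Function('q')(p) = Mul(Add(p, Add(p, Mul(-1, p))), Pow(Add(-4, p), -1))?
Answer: -144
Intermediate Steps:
Function('q')(p) = Mul(p, Pow(Add(-4, p), -1)) (Function('q')(p) = Mul(Add(p, 0), Pow(Add(-4, p), -1)) = Mul(p, Pow(Add(-4, p), -1)))
Add(-18, Mul(Add(3, Mul(-1, 45)), Function('q')(6))) = Add(-18, Mul(Add(3, Mul(-1, 45)), Mul(6, Pow(Add(-4, 6), -1)))) = Add(-18, Mul(Add(3, -45), Mul(6, Pow(2, -1)))) = Add(-18, Mul(-42, Mul(6, Rational(1, 2)))) = Add(-18, Mul(-42, 3)) = Add(-18, -126) = -144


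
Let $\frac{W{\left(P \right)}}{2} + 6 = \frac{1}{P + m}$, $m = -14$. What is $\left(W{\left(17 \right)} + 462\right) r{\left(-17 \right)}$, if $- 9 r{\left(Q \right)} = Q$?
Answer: $\frac{22984}{27} \approx 851.26$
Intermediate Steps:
$r{\left(Q \right)} = - \frac{Q}{9}$
$W{\left(P \right)} = -12 + \frac{2}{-14 + P}$ ($W{\left(P \right)} = -12 + \frac{2}{P - 14} = -12 + \frac{2}{-14 + P}$)
$\left(W{\left(17 \right)} + 462\right) r{\left(-17 \right)} = \left(\frac{2 \left(85 - 102\right)}{-14 + 17} + 462\right) \left(\left(- \frac{1}{9}\right) \left(-17\right)\right) = \left(\frac{2 \left(85 - 102\right)}{3} + 462\right) \frac{17}{9} = \left(2 \cdot \frac{1}{3} \left(-17\right) + 462\right) \frac{17}{9} = \left(- \frac{34}{3} + 462\right) \frac{17}{9} = \frac{1352}{3} \cdot \frac{17}{9} = \frac{22984}{27}$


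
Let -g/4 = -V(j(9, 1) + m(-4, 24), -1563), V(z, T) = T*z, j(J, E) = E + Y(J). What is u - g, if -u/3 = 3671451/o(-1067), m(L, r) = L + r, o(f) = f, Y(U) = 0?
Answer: 151102917/1067 ≈ 1.4161e+5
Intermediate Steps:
j(J, E) = E (j(J, E) = E + 0 = E)
u = 11014353/1067 (u = -11014353/(-1067) = -11014353*(-1)/1067 = -3*(-3671451/1067) = 11014353/1067 ≈ 10323.)
g = -131292 (g = -(-4)*(-1563*(1 + (-4 + 24))) = -(-4)*(-1563*(1 + 20)) = -(-4)*(-1563*21) = -(-4)*(-32823) = -4*32823 = -131292)
u - g = 11014353/1067 - 1*(-131292) = 11014353/1067 + 131292 = 151102917/1067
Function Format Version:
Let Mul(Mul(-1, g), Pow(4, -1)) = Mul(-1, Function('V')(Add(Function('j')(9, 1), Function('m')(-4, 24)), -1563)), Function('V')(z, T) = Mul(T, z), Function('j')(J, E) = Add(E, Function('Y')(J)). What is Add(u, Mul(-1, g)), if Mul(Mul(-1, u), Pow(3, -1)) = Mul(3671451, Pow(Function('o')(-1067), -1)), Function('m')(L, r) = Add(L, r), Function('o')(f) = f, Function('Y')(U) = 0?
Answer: Rational(151102917, 1067) ≈ 1.4161e+5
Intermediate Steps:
Function('j')(J, E) = E (Function('j')(J, E) = Add(E, 0) = E)
u = Rational(11014353, 1067) (u = Mul(-3, Mul(3671451, Pow(-1067, -1))) = Mul(-3, Mul(3671451, Rational(-1, 1067))) = Mul(-3, Rational(-3671451, 1067)) = Rational(11014353, 1067) ≈ 10323.)
g = -131292 (g = Mul(-4, Mul(-1, Mul(-1563, Add(1, Add(-4, 24))))) = Mul(-4, Mul(-1, Mul(-1563, Add(1, 20)))) = Mul(-4, Mul(-1, Mul(-1563, 21))) = Mul(-4, Mul(-1, -32823)) = Mul(-4, 32823) = -131292)
Add(u, Mul(-1, g)) = Add(Rational(11014353, 1067), Mul(-1, -131292)) = Add(Rational(11014353, 1067), 131292) = Rational(151102917, 1067)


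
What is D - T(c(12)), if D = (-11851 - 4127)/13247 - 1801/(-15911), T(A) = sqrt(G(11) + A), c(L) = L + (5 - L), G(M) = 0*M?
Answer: -230368111/210773017 - sqrt(5) ≈ -3.3290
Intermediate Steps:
G(M) = 0
c(L) = 5
T(A) = sqrt(A) (T(A) = sqrt(0 + A) = sqrt(A))
D = -230368111/210773017 (D = -15978*1/13247 - 1801*(-1/15911) = -15978/13247 + 1801/15911 = -230368111/210773017 ≈ -1.0930)
D - T(c(12)) = -230368111/210773017 - sqrt(5)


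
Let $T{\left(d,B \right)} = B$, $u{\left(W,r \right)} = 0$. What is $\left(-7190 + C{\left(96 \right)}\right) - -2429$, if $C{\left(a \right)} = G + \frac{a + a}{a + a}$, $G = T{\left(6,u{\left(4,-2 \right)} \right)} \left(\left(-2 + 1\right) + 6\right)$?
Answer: $-4760$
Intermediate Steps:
$G = 0$ ($G = 0 \left(\left(-2 + 1\right) + 6\right) = 0 \left(-1 + 6\right) = 0 \cdot 5 = 0$)
$C{\left(a \right)} = 1$ ($C{\left(a \right)} = 0 + \frac{a + a}{a + a} = 0 + \frac{2 a}{2 a} = 0 + 2 a \frac{1}{2 a} = 0 + 1 = 1$)
$\left(-7190 + C{\left(96 \right)}\right) - -2429 = \left(-7190 + 1\right) - -2429 = -7189 + 2429 = -4760$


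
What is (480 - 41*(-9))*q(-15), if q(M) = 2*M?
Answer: -25470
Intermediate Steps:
(480 - 41*(-9))*q(-15) = (480 - 41*(-9))*(2*(-15)) = (480 + 369)*(-30) = 849*(-30) = -25470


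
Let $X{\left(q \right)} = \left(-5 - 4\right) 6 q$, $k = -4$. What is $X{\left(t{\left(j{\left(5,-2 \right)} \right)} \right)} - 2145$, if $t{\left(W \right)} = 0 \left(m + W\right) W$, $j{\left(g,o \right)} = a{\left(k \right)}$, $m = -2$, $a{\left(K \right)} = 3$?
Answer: $-2145$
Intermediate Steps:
$j{\left(g,o \right)} = 3$
$t{\left(W \right)} = 0$ ($t{\left(W \right)} = 0 \left(-2 + W\right) W = 0 W = 0$)
$X{\left(q \right)} = - 54 q$ ($X{\left(q \right)} = - 9 \cdot 6 q = - 54 q$)
$X{\left(t{\left(j{\left(5,-2 \right)} \right)} \right)} - 2145 = \left(-54\right) 0 - 2145 = 0 - 2145 = -2145$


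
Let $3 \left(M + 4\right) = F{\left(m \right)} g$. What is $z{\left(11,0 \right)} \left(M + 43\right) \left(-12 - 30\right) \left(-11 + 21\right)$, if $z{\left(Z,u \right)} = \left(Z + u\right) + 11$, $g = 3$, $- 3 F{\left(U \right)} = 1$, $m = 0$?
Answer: $-357280$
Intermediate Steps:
$F{\left(U \right)} = - \frac{1}{3}$ ($F{\left(U \right)} = \left(- \frac{1}{3}\right) 1 = - \frac{1}{3}$)
$M = - \frac{13}{3}$ ($M = -4 + \frac{\left(- \frac{1}{3}\right) 3}{3} = -4 + \frac{1}{3} \left(-1\right) = -4 - \frac{1}{3} = - \frac{13}{3} \approx -4.3333$)
$z{\left(Z,u \right)} = 11 + Z + u$
$z{\left(11,0 \right)} \left(M + 43\right) \left(-12 - 30\right) \left(-11 + 21\right) = \left(11 + 11 + 0\right) \left(- \frac{13}{3} + 43\right) \left(-12 - 30\right) \left(-11 + 21\right) = 22 \cdot \frac{116}{3} \left(-42\right) 10 = 22 \left(-1624\right) 10 = \left(-35728\right) 10 = -357280$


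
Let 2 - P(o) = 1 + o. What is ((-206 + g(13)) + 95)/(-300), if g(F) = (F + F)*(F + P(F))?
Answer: 17/60 ≈ 0.28333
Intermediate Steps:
P(o) = 1 - o (P(o) = 2 - (1 + o) = 2 + (-1 - o) = 1 - o)
g(F) = 2*F (g(F) = (F + F)*(F + (1 - F)) = (2*F)*1 = 2*F)
((-206 + g(13)) + 95)/(-300) = ((-206 + 2*13) + 95)/(-300) = ((-206 + 26) + 95)*(-1/300) = (-180 + 95)*(-1/300) = -85*(-1/300) = 17/60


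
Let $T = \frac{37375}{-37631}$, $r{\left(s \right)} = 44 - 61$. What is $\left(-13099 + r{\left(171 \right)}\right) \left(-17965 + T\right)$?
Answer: $\frac{8867442851640}{37631} \approx 2.3564 \cdot 10^{8}$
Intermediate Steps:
$r{\left(s \right)} = -17$ ($r{\left(s \right)} = 44 - 61 = -17$)
$T = - \frac{37375}{37631}$ ($T = 37375 \left(- \frac{1}{37631}\right) = - \frac{37375}{37631} \approx -0.9932$)
$\left(-13099 + r{\left(171 \right)}\right) \left(-17965 + T\right) = \left(-13099 - 17\right) \left(-17965 - \frac{37375}{37631}\right) = \left(-13116\right) \left(- \frac{676078290}{37631}\right) = \frac{8867442851640}{37631}$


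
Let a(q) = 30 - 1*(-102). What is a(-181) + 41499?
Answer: 41631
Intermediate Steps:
a(q) = 132 (a(q) = 30 + 102 = 132)
a(-181) + 41499 = 132 + 41499 = 41631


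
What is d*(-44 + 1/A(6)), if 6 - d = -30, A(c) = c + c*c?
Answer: -11082/7 ≈ -1583.1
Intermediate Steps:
A(c) = c + c**2
d = 36 (d = 6 - 1*(-30) = 6 + 30 = 36)
d*(-44 + 1/A(6)) = 36*(-44 + 1/(6*(1 + 6))) = 36*(-44 + 1/(6*7)) = 36*(-44 + 1/42) = 36*(-1847/42) = -11082/7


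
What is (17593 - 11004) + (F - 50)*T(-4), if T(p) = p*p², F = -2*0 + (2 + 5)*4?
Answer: 7997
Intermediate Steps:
F = 28 (F = 0 + 7*4 = 0 + 28 = 28)
T(p) = p³
(17593 - 11004) + (F - 50)*T(-4) = (17593 - 11004) + (28 - 50)*(-4)³ = 6589 - 22*(-64) = 6589 + 1408 = 7997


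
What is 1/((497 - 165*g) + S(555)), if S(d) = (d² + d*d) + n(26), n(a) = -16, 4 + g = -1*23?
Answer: 1/620986 ≈ 1.6103e-6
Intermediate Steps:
g = -27 (g = -4 - 1*23 = -4 - 23 = -27)
S(d) = -16 + 2*d² (S(d) = (d² + d*d) - 16 = (d² + d²) - 16 = 2*d² - 16 = -16 + 2*d²)
1/((497 - 165*g) + S(555)) = 1/((497 - 165*(-27)) + (-16 + 2*555²)) = 1/((497 + 4455) + (-16 + 2*308025)) = 1/(4952 + (-16 + 616050)) = 1/(4952 + 616034) = 1/620986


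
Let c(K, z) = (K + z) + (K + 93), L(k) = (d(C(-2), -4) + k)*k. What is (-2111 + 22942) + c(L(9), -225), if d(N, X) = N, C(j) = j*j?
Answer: 20933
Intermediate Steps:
C(j) = j²
L(k) = k*(4 + k) (L(k) = ((-2)² + k)*k = (4 + k)*k = k*(4 + k))
c(K, z) = 93 + z + 2*K (c(K, z) = (K + z) + (93 + K) = 93 + z + 2*K)
(-2111 + 22942) + c(L(9), -225) = (-2111 + 22942) + (93 - 225 + 2*(9*(4 + 9))) = 20831 + (93 - 225 + 2*(9*13)) = 20831 + (93 - 225 + 2*117) = 20831 + (93 - 225 + 234) = 20831 + 102 = 20933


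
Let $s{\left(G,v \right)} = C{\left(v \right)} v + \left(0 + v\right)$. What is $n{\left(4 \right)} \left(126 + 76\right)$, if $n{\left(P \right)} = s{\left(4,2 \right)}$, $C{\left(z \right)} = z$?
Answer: $1212$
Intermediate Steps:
$s{\left(G,v \right)} = v + v^{2}$ ($s{\left(G,v \right)} = v v + \left(0 + v\right) = v^{2} + v = v + v^{2}$)
$n{\left(P \right)} = 6$ ($n{\left(P \right)} = 2 \left(1 + 2\right) = 2 \cdot 3 = 6$)
$n{\left(4 \right)} \left(126 + 76\right) = 6 \left(126 + 76\right) = 6 \cdot 202 = 1212$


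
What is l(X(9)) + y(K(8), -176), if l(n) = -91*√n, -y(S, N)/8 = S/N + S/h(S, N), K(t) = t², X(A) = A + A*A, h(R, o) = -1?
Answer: 5664/11 - 273*√10 ≈ -348.39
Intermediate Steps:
X(A) = A + A²
y(S, N) = 8*S - 8*S/N (y(S, N) = -8*(S/N + S/(-1)) = -8*(S/N + S*(-1)) = -8*(S/N - S) = -8*(-S + S/N) = 8*S - 8*S/N)
l(X(9)) + y(K(8), -176) = -91*3*√(1 + 9) + 8*8²*(-1 - 176)/(-176) = -91*3*√10 + 8*64*(-1/176)*(-177) = -273*√10 + 5664/11 = 5664/11 - 273*√10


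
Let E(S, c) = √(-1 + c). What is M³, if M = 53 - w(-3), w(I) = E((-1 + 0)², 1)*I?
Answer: 148877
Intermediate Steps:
w(I) = 0 (w(I) = √(-1 + 1)*I = √0*I = 0*I = 0)
M = 53 (M = 53 - 1*0 = 53 + 0 = 53)
M³ = 53³ = 148877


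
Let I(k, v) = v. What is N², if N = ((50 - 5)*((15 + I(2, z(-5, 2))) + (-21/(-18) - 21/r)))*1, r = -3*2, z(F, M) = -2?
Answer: 632025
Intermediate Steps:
r = -6
N = 795 (N = ((50 - 5)*((15 - 2) + (-21/(-18) - 21/(-6))))*1 = (45*(13 + (-21*(-1/18) - 21*(-⅙))))*1 = (45*(13 + (7/6 + 7/2)))*1 = (45*(13 + 14/3))*1 = (45*(53/3))*1 = 795*1 = 795)
N² = 795² = 632025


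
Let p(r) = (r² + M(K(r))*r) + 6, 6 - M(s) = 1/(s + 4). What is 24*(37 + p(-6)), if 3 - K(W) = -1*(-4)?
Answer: 1080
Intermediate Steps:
K(W) = -1 (K(W) = 3 - (-1)*(-4) = 3 - 1*4 = 3 - 4 = -1)
M(s) = 6 - 1/(4 + s) (M(s) = 6 - 1/(s + 4) = 6 - 1/(4 + s))
p(r) = 6 + r² + 17*r/3 (p(r) = (r² + ((23 + 6*(-1))/(4 - 1))*r) + 6 = (r² + ((23 - 6)/3)*r) + 6 = (r² + ((⅓)*17)*r) + 6 = (r² + 17*r/3) + 6 = 6 + r² + 17*r/3)
24*(37 + p(-6)) = 24*(37 + (6 + (-6)² + (17/3)*(-6))) = 24*(37 + (6 + 36 - 34)) = 24*(37 + 8) = 24*45 = 1080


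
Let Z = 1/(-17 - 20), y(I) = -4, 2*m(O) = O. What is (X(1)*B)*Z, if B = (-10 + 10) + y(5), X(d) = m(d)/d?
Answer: 2/37 ≈ 0.054054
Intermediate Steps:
m(O) = O/2
X(d) = ½ (X(d) = (d/2)/d = ½)
Z = -1/37 (Z = 1/(-37) = -1/37 ≈ -0.027027)
B = -4 (B = (-10 + 10) - 4 = 0 - 4 = -4)
(X(1)*B)*Z = ((½)*(-4))*(-1/37) = -2*(-1/37) = 2/37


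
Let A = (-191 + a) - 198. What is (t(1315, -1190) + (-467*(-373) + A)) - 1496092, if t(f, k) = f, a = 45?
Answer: -1320930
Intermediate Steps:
A = -344 (A = (-191 + 45) - 198 = -146 - 198 = -344)
(t(1315, -1190) + (-467*(-373) + A)) - 1496092 = (1315 + (-467*(-373) - 344)) - 1496092 = (1315 + (174191 - 344)) - 1496092 = (1315 + 173847) - 1496092 = 175162 - 1496092 = -1320930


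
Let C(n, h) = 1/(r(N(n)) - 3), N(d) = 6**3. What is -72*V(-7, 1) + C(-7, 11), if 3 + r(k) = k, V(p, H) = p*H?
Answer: 105841/210 ≈ 504.00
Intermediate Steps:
V(p, H) = H*p
N(d) = 216
r(k) = -3 + k
C(n, h) = 1/210 (C(n, h) = 1/((-3 + 216) - 3) = 1/(213 - 3) = 1/210)
-72*V(-7, 1) + C(-7, 11) = -72*(-7) + 1/210 = 504 + 1/210 = 105841/210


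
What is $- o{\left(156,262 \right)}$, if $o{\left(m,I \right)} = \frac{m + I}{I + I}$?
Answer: $- \frac{209}{262} \approx -0.79771$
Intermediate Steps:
$o{\left(m,I \right)} = \frac{I + m}{2 I}$
$- o{\left(156,262 \right)} = - \frac{262 + 156}{2 \cdot 262} = - \frac{418}{2 \cdot 262} = \left(-1\right) \frac{209}{262} = - \frac{209}{262}$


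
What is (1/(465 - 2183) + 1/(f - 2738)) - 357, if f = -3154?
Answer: -1806862201/5061228 ≈ -357.00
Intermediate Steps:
(1/(465 - 2183) + 1/(f - 2738)) - 357 = (1/(465 - 2183) + 1/(-3154 - 2738)) - 357 = (1/(-1718) + 1/(-5892)) - 357 = (-1/1718 - 1/5892) - 357 = -3805/5061228 - 357 = -1806862201/5061228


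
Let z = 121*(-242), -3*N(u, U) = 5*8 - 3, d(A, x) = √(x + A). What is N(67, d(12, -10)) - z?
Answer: 87809/3 ≈ 29270.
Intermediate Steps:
d(A, x) = √(A + x)
N(u, U) = -37/3 (N(u, U) = -(5*8 - 3)/3 = -(40 - 3)/3 = -⅓*37 = -37/3)
z = -29282
N(67, d(12, -10)) - z = -37/3 - 1*(-29282) = -37/3 + 29282 = 87809/3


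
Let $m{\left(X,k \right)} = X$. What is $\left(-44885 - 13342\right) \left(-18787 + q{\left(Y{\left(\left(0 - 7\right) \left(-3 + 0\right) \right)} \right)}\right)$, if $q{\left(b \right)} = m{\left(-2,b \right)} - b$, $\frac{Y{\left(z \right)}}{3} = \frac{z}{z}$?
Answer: $1094201784$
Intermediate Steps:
$Y{\left(z \right)} = 3$ ($Y{\left(z \right)} = 3 \frac{z}{z} = 3 \cdot 1 = 3$)
$q{\left(b \right)} = -2 - b$
$\left(-44885 - 13342\right) \left(-18787 + q{\left(Y{\left(\left(0 - 7\right) \left(-3 + 0\right) \right)} \right)}\right) = \left(-44885 - 13342\right) \left(-18787 - 5\right) = - 58227 \left(-18787 - 5\right) = \left(-58227\right) \left(-18792\right) = 1094201784$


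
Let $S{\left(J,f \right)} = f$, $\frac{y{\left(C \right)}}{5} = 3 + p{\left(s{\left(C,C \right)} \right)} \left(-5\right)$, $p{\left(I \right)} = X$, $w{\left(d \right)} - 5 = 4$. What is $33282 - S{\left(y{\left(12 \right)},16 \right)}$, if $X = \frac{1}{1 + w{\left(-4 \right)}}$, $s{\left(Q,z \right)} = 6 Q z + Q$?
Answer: $33266$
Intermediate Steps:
$w{\left(d \right)} = 9$ ($w{\left(d \right)} = 5 + 4 = 9$)
$s{\left(Q,z \right)} = Q + 6 Q z$ ($s{\left(Q,z \right)} = 6 Q z + Q = Q + 6 Q z$)
$X = \frac{1}{10}$ ($X = \frac{1}{1 + 9} = \frac{1}{10} \approx 0.1$)
$p{\left(I \right)} = \frac{1}{10}$
$y{\left(C \right)} = \frac{25}{2}$ ($y{\left(C \right)} = 5 \left(3 + \frac{1}{10} \left(-5\right)\right) = 5 \left(3 - \frac{1}{2}\right) = 5 \cdot \frac{5}{2} = \frac{25}{2}$)
$33282 - S{\left(y{\left(12 \right)},16 \right)} = 33282 - 16 = 33266$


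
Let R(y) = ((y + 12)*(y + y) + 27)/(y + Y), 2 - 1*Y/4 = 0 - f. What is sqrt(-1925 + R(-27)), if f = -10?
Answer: 2*I*sqrt(1687577)/59 ≈ 44.036*I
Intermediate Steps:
Y = -32 (Y = 8 - 4*(0 - 1*(-10)) = 8 - 4*(0 + 10) = 8 - 4*10 = 8 - 40 = -32)
R(y) = (27 + 2*y*(12 + y))/(-32 + y) (R(y) = ((y + 12)*(y + y) + 27)/(y - 32) = ((12 + y)*(2*y) + 27)/(-32 + y) = (2*y*(12 + y) + 27)/(-32 + y) = (27 + 2*y*(12 + y))/(-32 + y))
sqrt(-1925 + R(-27)) = sqrt(-1925 + (27 + 2*(-27)**2 + 24*(-27))/(-32 - 27)) = sqrt(-1925 + (27 + 2*729 - 648)/(-59)) = sqrt(-1925 - (27 + 1458 - 648)/59) = sqrt(-1925 - 1/59*837) = sqrt(-1925 - 837/59) = sqrt(-114412/59) = 2*I*sqrt(1687577)/59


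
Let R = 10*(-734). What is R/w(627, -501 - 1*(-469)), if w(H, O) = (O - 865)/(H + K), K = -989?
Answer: -2657080/897 ≈ -2962.2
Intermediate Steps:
w(H, O) = (-865 + O)/(-989 + H) (w(H, O) = (O - 865)/(H - 989) = (-865 + O)/(-989 + H))
R = -7340
R/w(627, -501 - 1*(-469)) = -7340*(-989 + 627)/(-865 + (-501 - 1*(-469))) = -7340*(-362/(-865 + (-501 + 469))) = -7340*(-362/(-865 - 32)) = -7340/((-1/362*(-897))) = -7340/897/362 = -7340*362/897 = -2657080/897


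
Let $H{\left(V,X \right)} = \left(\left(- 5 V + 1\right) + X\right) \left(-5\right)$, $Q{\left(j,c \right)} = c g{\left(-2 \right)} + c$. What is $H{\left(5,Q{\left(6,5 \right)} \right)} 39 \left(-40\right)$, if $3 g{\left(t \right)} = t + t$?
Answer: $-200200$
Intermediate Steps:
$g{\left(t \right)} = \frac{2 t}{3}$ ($g{\left(t \right)} = \frac{t + t}{3} = \frac{2 t}{3}$)
$Q{\left(j,c \right)} = - \frac{c}{3}$ ($Q{\left(j,c \right)} = c \frac{2}{3} \left(-2\right) + c = c \left(- \frac{4}{3}\right) + c = - \frac{4 c}{3} + c = - \frac{c}{3}$)
$H{\left(V,X \right)} = -5 - 5 X + 25 V$ ($H{\left(V,X \right)} = \left(\left(1 - 5 V\right) + X\right) \left(-5\right) = \left(1 + X - 5 V\right) \left(-5\right) = -5 - 5 X + 25 V$)
$H{\left(5,Q{\left(6,5 \right)} \right)} 39 \left(-40\right) = \left(-5 - 5 \left(\left(- \frac{1}{3}\right) 5\right) + 25 \cdot 5\right) 39 \left(-40\right) = \left(-5 - - \frac{25}{3} + 125\right) 39 \left(-40\right) = \left(-5 + \frac{25}{3} + 125\right) 39 \left(-40\right) = \frac{385}{3} \cdot 39 \left(-40\right) = 5005 \left(-40\right) = -200200$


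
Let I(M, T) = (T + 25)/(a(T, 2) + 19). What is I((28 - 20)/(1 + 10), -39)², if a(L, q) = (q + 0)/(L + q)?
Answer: 268324/491401 ≈ 0.54604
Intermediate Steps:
a(L, q) = q/(L + q)
I(M, T) = (25 + T)/(19 + 2/(2 + T)) (I(M, T) = (T + 25)/(2/(T + 2) + 19) = (25 + T)/(2/(2 + T) + 19) = (25 + T)/(19 + 2/(2 + T)))
I((28 - 20)/(1 + 10), -39)² = ((2 - 39)*(25 - 39)/(40 + 19*(-39)))² = (-37*(-14)/(40 - 741))² = (-37*(-14)/(-701))² = (-1/701*(-37)*(-14))² = (-518/701)² = 268324/491401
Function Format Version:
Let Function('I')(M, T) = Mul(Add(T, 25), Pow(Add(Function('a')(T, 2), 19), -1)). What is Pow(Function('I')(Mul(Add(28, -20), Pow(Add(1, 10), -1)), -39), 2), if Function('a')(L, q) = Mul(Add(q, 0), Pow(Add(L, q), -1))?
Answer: Rational(268324, 491401) ≈ 0.54604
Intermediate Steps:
Function('a')(L, q) = Mul(q, Pow(Add(L, q), -1))
Function('I')(M, T) = Mul(Pow(Add(19, Mul(2, Pow(Add(2, T), -1))), -1), Add(25, T)) (Function('I')(M, T) = Mul(Add(T, 25), Pow(Add(Mul(2, Pow(Add(T, 2), -1)), 19), -1)) = Mul(Add(25, T), Pow(Add(Mul(2, Pow(Add(2, T), -1)), 19), -1)) = Mul(Add(25, T), Pow(Add(19, Mul(2, Pow(Add(2, T), -1))), -1)) = Mul(Pow(Add(19, Mul(2, Pow(Add(2, T), -1))), -1), Add(25, T)))
Pow(Function('I')(Mul(Add(28, -20), Pow(Add(1, 10), -1)), -39), 2) = Pow(Mul(Pow(Add(40, Mul(19, -39)), -1), Add(2, -39), Add(25, -39)), 2) = Pow(Mul(Pow(Add(40, -741), -1), -37, -14), 2) = Pow(Mul(Pow(-701, -1), -37, -14), 2) = Pow(Mul(Rational(-1, 701), -37, -14), 2) = Pow(Rational(-518, 701), 2) = Rational(268324, 491401)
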